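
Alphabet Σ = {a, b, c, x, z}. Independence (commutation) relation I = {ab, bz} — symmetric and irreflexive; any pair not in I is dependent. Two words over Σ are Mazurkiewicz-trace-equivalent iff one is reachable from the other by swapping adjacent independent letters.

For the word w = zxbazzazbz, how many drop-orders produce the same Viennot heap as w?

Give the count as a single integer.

0(z) covers ∅
1(x) covers 0:z
2(b) covers 1:x
3(a) covers 1:x
4(z) covers 3:a
5(z) covers 4:z
6(a) covers 5:z
7(z) covers 6:a
8(b) covers 2:b
9(z) covers 7:z
floor of heap: 0:z
completions by unplaced set U, small U first (add the entries for U minus each lowest piece of U):
  |U|=1: {8}:1  {9}:1
  |U|=2: {2,8}:1  {7,9}:1  {8,9}:2
  |U|=3: {2,8,9}:3  {6,7,9}:1  {7,8,9}:3
  |U|=4: {2,7,8,9}:6  {5,6,7,9}:1  {6,7,8,9}:4
  |U|=5: {2,6,7,8,9}:10  {4,5,6,7,9}:1  {5,6,7,8,9}:5
  |U|=6: {2,5,6,7,8,9}:15  {3,4,5,6,7,9}:1  {4,5,6,7,8,9}:6
  |U|=7: {2,4,5,6,7,8,9}:21  {3,4,5,6,7,8,9}:7
  |U|=8: {2,3,4,5,6,7,8,9}:28
  start at 0(z): 28

28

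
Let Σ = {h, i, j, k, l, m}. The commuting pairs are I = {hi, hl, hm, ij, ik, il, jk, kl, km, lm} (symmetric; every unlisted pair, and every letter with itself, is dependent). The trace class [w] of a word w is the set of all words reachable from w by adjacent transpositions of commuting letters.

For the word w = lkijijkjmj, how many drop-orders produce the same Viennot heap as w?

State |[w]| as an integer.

675

piece 0:l — minimal
piece 1:k — minimal
piece 2:i — minimal
piece 3:j rests on {0:l}
piece 4:i rests on {2:i}
piece 5:j rests on {3:j}
piece 6:k rests on {1:k}
piece 7:j rests on {5:j}
piece 8:m rests on {4:i, 7:j}
piece 9:j rests on {8:m}
minimal pieces: {0:l, 1:k, 2:i}
ways to finish when only these pieces remain (= sum over removing one remaining piece with nothing left below it):
  1 left: {6}→1  {9}→1
  2 left: {1,6}→1  {6,9}→2  {8,9}→1
  3 left: {1,6,9}→3  {4,8,9}→1  {6,8,9}→3  {7,8,9}→1
  4 left: {1,6,8,9}→6  {2,4,8,9}→1  {4,6,8,9}→4  {4,7,8,9}→2  {5,7,8,9}→1  {6,7,8,9}→4
  5 left: {1,4,6,8,9}→10  {1,6,7,8,9}→10  {2,4,6,8,9}→5  {2,4,7,8,9}→3  {3,5,7,8,9}→1  {4,5,7,8,9}→3  {4,6,7,8,9}→10  {5,6,7,8,9}→5
  6 left: {0,3,5,7,8,9}→1  {1,2,4,6,8,9}→15  {1,4,6,7,8,9}→30  {1,5,6,7,8,9}→15  {2,4,5,7,8,9}→6  {2,4,6,7,8,9}→18  {3,4,5,7,8,9}→4  {3,5,6,7,8,9}→6  {4,5,6,7,8,9}→18
  7 left: {0,3,4,5,7,8,9}→5  {0,3,5,6,7,8,9}→7  {1,2,4,6,7,8,9}→63  {1,3,5,6,7,8,9}→21  {1,4,5,6,7,8,9}→63  {2,3,4,5,7,8,9}→10  {2,4,5,6,7,8,9}→42  {3,4,5,6,7,8,9}→28
  8 left: {0,1,3,5,6,7,8,9}→28  {0,2,3,4,5,7,8,9}→15  {0,3,4,5,6,7,8,9}→40  {1,2,4,5,6,7,8,9}→168  {1,3,4,5,6,7,8,9}→112  {2,3,4,5,6,7,8,9}→80
  placing 0:l first → 360 extensions
  placing 1:k first → 135 extensions
  placing 2:i first → 180 extensions
total linear extensions = 675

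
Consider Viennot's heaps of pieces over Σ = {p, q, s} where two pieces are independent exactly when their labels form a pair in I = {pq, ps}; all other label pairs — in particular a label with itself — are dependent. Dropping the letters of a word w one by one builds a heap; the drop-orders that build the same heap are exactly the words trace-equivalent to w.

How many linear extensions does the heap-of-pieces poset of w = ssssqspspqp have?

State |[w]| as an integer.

165

#0=s has no predecessor
#1=s depends on [0:s]
#2=s depends on [1:s]
#3=s depends on [2:s]
#4=q depends on [3:s]
#5=s depends on [4:q]
#6=p has no predecessor
#7=s depends on [5:s]
#8=p depends on [6:p]
#9=q depends on [7:s]
#10=p depends on [8:p]
sources: [0:s, 6:p]
N(rest) = Σ N(rest − s) over sources s of rest; N(one piece) = 1:
  size 1 → [9]=1  [10]=1
  size 2 → [7,9]=1  [8,10]=1  [9,10]=2
  size 3 → [5,7,9]=1  [6,8,10]=1  [7,9,10]=3  [8,9,10]=3
  size 4 → [4,5,7,9]=1  [5,7,9,10]=4  [6,8,9,10]=4  [7,8,9,10]=6
  size 5 → [3,4,5,7,9]=1  [4,5,7,9,10]=5  [5,7,8,9,10]=10  [6,7,8,9,10]=10
  size 6 → [2,3,4,5,7,9]=1  [3,4,5,7,9,10]=6  [4,5,7,8,9,10]=15  [5,6,7,8,9,10]=20
  size 7 → [1,2,3,4,5,7,9]=1  [2,3,4,5,7,9,10]=7  [3,4,5,7,8,9,10]=21  [4,5,6,7,8,9,10]=35
  size 8 → [0,1,2,3,4,5,7,9]=1  [1,2,3,4,5,7,9,10]=8  [2,3,4,5,7,8,9,10]=28  [3,4,5,6,7,8,9,10]=56
  size 9 → [0,1,2,3,4,5,7,9,10]=9  [1,2,3,4,5,7,8,9,10]=36  [2,3,4,5,6,7,8,9,10]=84
  first=0(s) contributes 120
  first=6(p) contributes 45
|[w]| = 165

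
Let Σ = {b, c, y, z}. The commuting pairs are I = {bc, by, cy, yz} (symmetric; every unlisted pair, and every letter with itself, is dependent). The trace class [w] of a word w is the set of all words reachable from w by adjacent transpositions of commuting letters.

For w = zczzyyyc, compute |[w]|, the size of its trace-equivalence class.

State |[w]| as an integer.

56

drop 0:z onto floor
drop 1:c onto {0:z}
drop 2:z onto {1:c}
drop 3:z onto {2:z}
drop 4:y onto floor
drop 5:y onto {4:y}
drop 6:y onto {5:y}
drop 7:c onto {3:z}
ground layer = {0:z, 4:y}
drop-orders for the pieces not yet dropped (sum over which currently-grounded one goes next):
  1 to go: {6} 1  {7} 1
  2 to go: {3,7} 1  {5,6} 1  {6,7} 2
  3 to go: {2,3,7} 1  {3,6,7} 3  {4,5,6} 1  {5,6,7} 3
  4 to go: {1,2,3,7} 1  {2,3,6,7} 4  {3,5,6,7} 6  {4,5,6,7} 4
  5 to go: {0,1,2,3,7} 1  {1,2,3,6,7} 5  {2,3,5,6,7} 10  {3,4,5,6,7} 10
  6 to go: {0,1,2,3,6,7} 6  {1,2,3,5,6,7} 15  {2,3,4,5,6,7} 20
  if 0:z drops first: 35 orders
  if 4:y drops first: 21 orders
heap linearizations: 56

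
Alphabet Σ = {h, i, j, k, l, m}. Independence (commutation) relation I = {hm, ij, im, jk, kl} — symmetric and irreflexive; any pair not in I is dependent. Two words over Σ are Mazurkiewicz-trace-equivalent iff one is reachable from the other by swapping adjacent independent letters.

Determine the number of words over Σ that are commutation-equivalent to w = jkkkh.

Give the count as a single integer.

4

drop 0:j onto floor
drop 1:k onto floor
drop 2:k onto {1:k}
drop 3:k onto {2:k}
drop 4:h onto {0:j, 3:k}
ground layer = {0:j, 1:k}
drop-orders for the pieces not yet dropped (sum over which currently-grounded one goes next):
  1 to go: {4} 1
  2 to go: {0,4} 1  {3,4} 1
  3 to go: {0,3,4} 2  {2,3,4} 1
  if 0:j drops first: 1 orders
  if 1:k drops first: 3 orders
heap linearizations: 4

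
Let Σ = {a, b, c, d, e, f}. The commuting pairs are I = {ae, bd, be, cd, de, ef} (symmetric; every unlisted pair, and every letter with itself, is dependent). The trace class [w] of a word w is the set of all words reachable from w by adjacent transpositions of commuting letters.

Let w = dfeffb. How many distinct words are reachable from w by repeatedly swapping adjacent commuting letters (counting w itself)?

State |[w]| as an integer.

6

0(d) covers ∅
1(f) covers 0:d
2(e) covers ∅
3(f) covers 1:f
4(f) covers 3:f
5(b) covers 4:f
floor of heap: 0:d, 2:e
completions by unplaced set U, small U first (add the entries for U minus each lowest piece of U):
  |U|=1: {2}:1  {5}:1
  |U|=2: {2,5}:2  {4,5}:1
  |U|=3: {2,4,5}:3  {3,4,5}:1
  |U|=4: {1,3,4,5}:1  {2,3,4,5}:4
  start at 0(d): 5
  start at 2(e): 1
sum over floor = 6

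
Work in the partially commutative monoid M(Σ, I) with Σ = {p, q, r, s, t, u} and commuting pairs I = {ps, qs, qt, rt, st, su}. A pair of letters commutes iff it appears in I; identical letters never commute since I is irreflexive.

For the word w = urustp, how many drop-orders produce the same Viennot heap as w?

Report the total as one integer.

4

#0=u has no predecessor
#1=r depends on [0:u]
#2=u depends on [1:r]
#3=s depends on [1:r]
#4=t depends on [2:u]
#5=p depends on [4:t]
sources: [0:u]
N(rest) = Σ N(rest − s) over sources s of rest; N(one piece) = 1:
  size 1 → [3]=1  [5]=1
  size 2 → [3,5]=2  [4,5]=1
  size 3 → [2,4,5]=1  [3,4,5]=3
  size 4 → [2,3,4,5]=4
  first=0(u) contributes 4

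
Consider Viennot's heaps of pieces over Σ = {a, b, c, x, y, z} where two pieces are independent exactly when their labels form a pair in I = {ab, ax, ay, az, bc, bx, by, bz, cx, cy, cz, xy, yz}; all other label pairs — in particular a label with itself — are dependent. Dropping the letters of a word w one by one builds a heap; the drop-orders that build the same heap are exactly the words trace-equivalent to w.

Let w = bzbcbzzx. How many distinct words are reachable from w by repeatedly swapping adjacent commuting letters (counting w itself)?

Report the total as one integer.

280

0(b) covers ∅
1(z) covers ∅
2(b) covers 0:b
3(c) covers ∅
4(b) covers 2:b
5(z) covers 1:z
6(z) covers 5:z
7(x) covers 6:z
floor of heap: 0:b, 1:z, 3:c
completions by unplaced set U, small U first (add the entries for U minus each lowest piece of U):
  |U|=1: {3}:1  {4}:1  {7}:1
  |U|=2: {2,4}:1  {3,4}:2  {3,7}:2  {4,7}:2  {6,7}:1
  |U|=3: {0,2,4}:1  {2,3,4}:3  {2,4,7}:3  {3,4,7}:6  {3,6,7}:3  {4,6,7}:3  {5,6,7}:1
  |U|=4: {0,2,3,4}:4  {0,2,4,7}:4  {1,5,6,7}:1  {2,3,4,7}:12  {2,4,6,7}:6  {3,4,6,7}:12  {3,5,6,7}:4  {4,5,6,7}:4
  |U|=5: {0,2,3,4,7}:20  {0,2,4,6,7}:10  {1,3,5,6,7}:5  {1,4,5,6,7}:5  {2,3,4,6,7}:30  {2,4,5,6,7}:10  {3,4,5,6,7}:20
  |U|=6: {0,2,3,4,6,7}:60  {0,2,4,5,6,7}:20  {1,2,4,5,6,7}:15  {1,3,4,5,6,7}:30  {2,3,4,5,6,7}:60
  start at 0(b): 105
  start at 1(z): 140
  start at 3(c): 35
sum over floor = 280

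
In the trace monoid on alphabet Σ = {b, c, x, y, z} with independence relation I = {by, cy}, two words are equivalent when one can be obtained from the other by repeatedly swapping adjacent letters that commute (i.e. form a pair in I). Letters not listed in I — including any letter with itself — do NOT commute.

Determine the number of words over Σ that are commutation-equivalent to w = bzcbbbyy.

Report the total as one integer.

drop 0:b onto floor
drop 1:z onto {0:b}
drop 2:c onto {1:z}
drop 3:b onto {2:c}
drop 4:b onto {3:b}
drop 5:b onto {4:b}
drop 6:y onto {1:z}
drop 7:y onto {6:y}
ground layer = {0:b}
drop-orders for the pieces not yet dropped (sum over which currently-grounded one goes next):
  1 to go: {5} 1  {7} 1
  2 to go: {4,5} 1  {5,7} 2  {6,7} 1
  3 to go: {3,4,5} 1  {4,5,7} 3  {5,6,7} 3
  4 to go: {2,3,4,5} 1  {3,4,5,7} 4  {4,5,6,7} 6
  5 to go: {2,3,4,5,7} 5  {3,4,5,6,7} 10
  6 to go: {2,3,4,5,6,7} 15
  if 0:b drops first: 15 orders

15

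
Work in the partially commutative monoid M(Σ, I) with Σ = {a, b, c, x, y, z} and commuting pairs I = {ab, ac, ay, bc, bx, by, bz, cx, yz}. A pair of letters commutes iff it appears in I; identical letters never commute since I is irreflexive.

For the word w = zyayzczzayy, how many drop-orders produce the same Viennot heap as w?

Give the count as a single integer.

100

piece 0:z — minimal
piece 1:y — minimal
piece 2:a rests on {0:z}
piece 3:y rests on {1:y}
piece 4:z rests on {2:a}
piece 5:c rests on {3:y, 4:z}
piece 6:z rests on {5:c}
piece 7:z rests on {6:z}
piece 8:a rests on {7:z}
piece 9:y rests on {5:c}
piece 10:y rests on {9:y}
minimal pieces: {0:z, 1:y}
ways to finish when only these pieces remain (= sum over removing one remaining piece with nothing left below it):
  1 left: {8}→1  {10}→1
  2 left: {7,8}→1  {8,10}→2  {9,10}→1
  3 left: {6,7,8}→1  {7,8,10}→3  {8,9,10}→3
  4 left: {6,7,8,10}→4  {7,8,9,10}→6
  5 left: {6,7,8,9,10}→10
  6 left: {5,6,7,8,9,10}→10
  7 left: {3,5,6,7,8,9,10}→10  {4,5,6,7,8,9,10}→10
  8 left: {1,3,5,6,7,8,9,10}→10  {2,4,5,6,7,8,9,10}→10  {3,4,5,6,7,8,9,10}→20
  9 left: {0,2,4,5,6,7,8,9,10}→10  {1,3,4,5,6,7,8,9,10}→30  {2,3,4,5,6,7,8,9,10}→30
  placing 0:z first → 60 extensions
  placing 1:y first → 40 extensions
total linear extensions = 100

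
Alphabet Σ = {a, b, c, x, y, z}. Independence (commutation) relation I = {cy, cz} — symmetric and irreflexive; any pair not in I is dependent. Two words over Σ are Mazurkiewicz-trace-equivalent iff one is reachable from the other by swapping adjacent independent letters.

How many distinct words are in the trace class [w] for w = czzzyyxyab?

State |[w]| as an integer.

6

piece 0:c — minimal
piece 1:z — minimal
piece 2:z rests on {1:z}
piece 3:z rests on {2:z}
piece 4:y rests on {3:z}
piece 5:y rests on {4:y}
piece 6:x rests on {0:c, 5:y}
piece 7:y rests on {6:x}
piece 8:a rests on {7:y}
piece 9:b rests on {8:a}
minimal pieces: {0:c, 1:z}
ways to finish when only these pieces remain (= sum over removing one remaining piece with nothing left below it):
  1 left: {9}→1
  2 left: {8,9}→1
  3 left: {7,8,9}→1
  4 left: {6,7,8,9}→1
  5 left: {0,6,7,8,9}→1  {5,6,7,8,9}→1
  6 left: {0,5,6,7,8,9}→2  {4,5,6,7,8,9}→1
  7 left: {0,4,5,6,7,8,9}→3  {3,4,5,6,7,8,9}→1
  8 left: {0,3,4,5,6,7,8,9}→4  {2,3,4,5,6,7,8,9}→1
  placing 0:c first → 1 extensions
  placing 1:z first → 5 extensions
total linear extensions = 6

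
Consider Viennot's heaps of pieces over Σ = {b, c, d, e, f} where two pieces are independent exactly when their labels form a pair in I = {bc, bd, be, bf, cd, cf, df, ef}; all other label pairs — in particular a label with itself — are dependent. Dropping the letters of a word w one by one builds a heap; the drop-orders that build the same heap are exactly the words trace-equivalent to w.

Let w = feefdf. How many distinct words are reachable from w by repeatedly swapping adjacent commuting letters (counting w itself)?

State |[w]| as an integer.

20

drop 0:f onto floor
drop 1:e onto floor
drop 2:e onto {1:e}
drop 3:f onto {0:f}
drop 4:d onto {2:e}
drop 5:f onto {3:f}
ground layer = {0:f, 1:e}
drop-orders for the pieces not yet dropped (sum over which currently-grounded one goes next):
  1 to go: {4} 1  {5} 1
  2 to go: {2,4} 1  {3,5} 1  {4,5} 2
  3 to go: {0,3,5} 1  {1,2,4} 1  {2,4,5} 3  {3,4,5} 3
  4 to go: {0,3,4,5} 4  {1,2,4,5} 4  {2,3,4,5} 6
  if 0:f drops first: 10 orders
  if 1:e drops first: 10 orders
heap linearizations: 20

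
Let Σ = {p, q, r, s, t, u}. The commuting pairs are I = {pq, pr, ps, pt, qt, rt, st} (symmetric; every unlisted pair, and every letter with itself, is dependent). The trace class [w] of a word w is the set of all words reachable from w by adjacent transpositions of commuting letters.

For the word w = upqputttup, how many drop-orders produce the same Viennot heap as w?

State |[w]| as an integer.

3

piece 0:u — minimal
piece 1:p rests on {0:u}
piece 2:q rests on {0:u}
piece 3:p rests on {1:p}
piece 4:u rests on {2:q, 3:p}
piece 5:t rests on {4:u}
piece 6:t rests on {5:t}
piece 7:t rests on {6:t}
piece 8:u rests on {7:t}
piece 9:p rests on {8:u}
minimal pieces: {0:u}
ways to finish when only these pieces remain (= sum over removing one remaining piece with nothing left below it):
  1 left: {9}→1
  2 left: {8,9}→1
  3 left: {7,8,9}→1
  4 left: {6,7,8,9}→1
  5 left: {5,6,7,8,9}→1
  6 left: {4,5,6,7,8,9}→1
  7 left: {2,4,5,6,7,8,9}→1  {3,4,5,6,7,8,9}→1
  8 left: {1,3,4,5,6,7,8,9}→1  {2,3,4,5,6,7,8,9}→2
  placing 0:u first → 3 extensions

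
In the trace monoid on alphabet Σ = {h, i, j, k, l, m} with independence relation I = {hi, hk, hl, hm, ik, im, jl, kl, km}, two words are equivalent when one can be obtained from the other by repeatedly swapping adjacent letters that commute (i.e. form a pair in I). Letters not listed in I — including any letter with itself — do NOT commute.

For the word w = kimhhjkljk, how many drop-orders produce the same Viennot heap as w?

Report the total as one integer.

360

0(k) covers ∅
1(i) covers ∅
2(m) covers ∅
3(h) covers ∅
4(h) covers 3:h
5(j) covers 0:k, 1:i, 2:m, 4:h
6(k) covers 5:j
7(l) covers 1:i, 2:m
8(j) covers 6:k
9(k) covers 8:j
floor of heap: 0:k, 1:i, 2:m, 3:h
completions by unplaced set U, small U first (add the entries for U minus each lowest piece of U):
  |U|=1: {7}:1  {9}:1
  |U|=2: {7,9}:2  {8,9}:1
  |U|=3: {6,8,9}:1  {7,8,9}:3
  |U|=4: {5,6,8,9}:1  {6,7,8,9}:4
  |U|=5: {0,5,6,8,9}:1  {4,5,6,8,9}:1  {5,6,7,8,9}:5
  |U|=6: {0,4,5,6,8,9}:2  {0,5,6,7,8,9}:6  {1,5,6,7,8,9}:5  {2,5,6,7,8,9}:5  {3,4,5,6,8,9}:1  {4,5,6,7,8,9}:6
  |U|=7: {0,1,5,6,7,8,9}:11  {0,2,5,6,7,8,9}:11  {0,3,4,5,6,8,9}:3  {0,4,5,6,7,8,9}:14  {1,2,5,6,7,8,9}:10  {1,4,5,6,7,8,9}:11  {2,4,5,6,7,8,9}:11  {3,4,5,6,7,8,9}:7
  |U|=8: {0,1,2,5,6,7,8,9}:32  {0,1,4,5,6,7,8,9}:36  {0,2,4,5,6,7,8,9}:36  {0,3,4,5,6,7,8,9}:24  {1,2,4,5,6,7,8,9}:32  {1,3,4,5,6,7,8,9}:18  {2,3,4,5,6,7,8,9}:18
  start at 0(k): 68
  start at 1(i): 78
  start at 2(m): 78
  start at 3(h): 136
sum over floor = 360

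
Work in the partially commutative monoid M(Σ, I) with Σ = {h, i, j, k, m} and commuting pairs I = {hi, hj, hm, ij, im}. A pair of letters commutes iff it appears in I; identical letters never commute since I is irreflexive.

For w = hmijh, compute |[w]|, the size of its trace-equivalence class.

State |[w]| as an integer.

30

0(h) covers ∅
1(m) covers ∅
2(i) covers ∅
3(j) covers 1:m
4(h) covers 0:h
floor of heap: 0:h, 1:m, 2:i
completions by unplaced set U, small U first (add the entries for U minus each lowest piece of U):
  |U|=1: {2}:1  {3}:1  {4}:1
  |U|=2: {0,4}:1  {1,3}:1  {2,3}:2  {2,4}:2  {3,4}:2
  |U|=3: {0,2,4}:3  {0,3,4}:3  {1,2,3}:3  {1,3,4}:3  {2,3,4}:6
  start at 0(h): 12
  start at 1(m): 12
  start at 2(i): 6
sum over floor = 30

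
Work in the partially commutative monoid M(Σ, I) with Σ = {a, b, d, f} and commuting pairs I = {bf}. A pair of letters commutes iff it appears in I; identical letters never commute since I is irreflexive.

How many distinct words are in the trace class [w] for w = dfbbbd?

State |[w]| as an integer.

0(d) covers ∅
1(f) covers 0:d
2(b) covers 0:d
3(b) covers 2:b
4(b) covers 3:b
5(d) covers 1:f, 4:b
floor of heap: 0:d
completions by unplaced set U, small U first (add the entries for U minus each lowest piece of U):
  |U|=1: {5}:1
  |U|=2: {1,5}:1  {4,5}:1
  |U|=3: {1,4,5}:2  {3,4,5}:1
  |U|=4: {1,3,4,5}:3  {2,3,4,5}:1
  start at 0(d): 4

4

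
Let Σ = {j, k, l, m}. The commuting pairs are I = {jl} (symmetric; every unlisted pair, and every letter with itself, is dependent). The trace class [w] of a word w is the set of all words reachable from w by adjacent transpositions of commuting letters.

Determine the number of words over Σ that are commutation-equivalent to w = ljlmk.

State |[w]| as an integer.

3

piece 0:l — minimal
piece 1:j — minimal
piece 2:l rests on {0:l}
piece 3:m rests on {1:j, 2:l}
piece 4:k rests on {3:m}
minimal pieces: {0:l, 1:j}
ways to finish when only these pieces remain (= sum over removing one remaining piece with nothing left below it):
  1 left: {4}→1
  2 left: {3,4}→1
  3 left: {1,3,4}→1  {2,3,4}→1
  placing 0:l first → 2 extensions
  placing 1:j first → 1 extensions
total linear extensions = 3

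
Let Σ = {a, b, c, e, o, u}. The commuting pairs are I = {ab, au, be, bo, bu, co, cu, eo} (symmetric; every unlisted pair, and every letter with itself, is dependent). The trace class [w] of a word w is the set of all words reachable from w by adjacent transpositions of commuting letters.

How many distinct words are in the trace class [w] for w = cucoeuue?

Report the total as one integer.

0(c) covers ∅
1(u) covers ∅
2(c) covers 0:c
3(o) covers 1:u
4(e) covers 1:u, 2:c
5(u) covers 3:o, 4:e
6(u) covers 5:u
7(e) covers 6:u
floor of heap: 0:c, 1:u
completions by unplaced set U, small U first (add the entries for U minus each lowest piece of U):
  |U|=1: {7}:1
  |U|=2: {6,7}:1
  |U|=3: {5,6,7}:1
  |U|=4: {3,5,6,7}:1  {4,5,6,7}:1
  |U|=5: {2,4,5,6,7}:1  {3,4,5,6,7}:2
  |U|=6: {0,2,4,5,6,7}:1  {1,3,4,5,6,7}:2  {2,3,4,5,6,7}:3
  start at 0(c): 5
  start at 1(u): 4
sum over floor = 9

9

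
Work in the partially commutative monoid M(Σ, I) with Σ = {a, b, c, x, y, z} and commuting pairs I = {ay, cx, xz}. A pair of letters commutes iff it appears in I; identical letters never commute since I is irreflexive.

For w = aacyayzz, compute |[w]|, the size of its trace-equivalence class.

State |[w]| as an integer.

3

piece 0:a — minimal
piece 1:a rests on {0:a}
piece 2:c rests on {1:a}
piece 3:y rests on {2:c}
piece 4:a rests on {2:c}
piece 5:y rests on {3:y}
piece 6:z rests on {4:a, 5:y}
piece 7:z rests on {6:z}
minimal pieces: {0:a}
ways to finish when only these pieces remain (= sum over removing one remaining piece with nothing left below it):
  1 left: {7}→1
  2 left: {6,7}→1
  3 left: {4,6,7}→1  {5,6,7}→1
  4 left: {3,5,6,7}→1  {4,5,6,7}→2
  5 left: {3,4,5,6,7}→3
  6 left: {2,3,4,5,6,7}→3
  placing 0:a first → 3 extensions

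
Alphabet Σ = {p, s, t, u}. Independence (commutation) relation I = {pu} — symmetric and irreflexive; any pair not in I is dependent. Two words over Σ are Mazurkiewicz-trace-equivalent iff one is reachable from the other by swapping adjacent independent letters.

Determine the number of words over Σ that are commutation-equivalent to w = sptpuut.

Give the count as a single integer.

3

#0=s has no predecessor
#1=p depends on [0:s]
#2=t depends on [1:p]
#3=p depends on [2:t]
#4=u depends on [2:t]
#5=u depends on [4:u]
#6=t depends on [3:p, 5:u]
sources: [0:s]
N(rest) = Σ N(rest − s) over sources s of rest; N(one piece) = 1:
  size 1 → [6]=1
  size 2 → [3,6]=1  [5,6]=1
  size 3 → [3,5,6]=2  [4,5,6]=1
  size 4 → [3,4,5,6]=3
  size 5 → [2,3,4,5,6]=3
  first=0(s) contributes 3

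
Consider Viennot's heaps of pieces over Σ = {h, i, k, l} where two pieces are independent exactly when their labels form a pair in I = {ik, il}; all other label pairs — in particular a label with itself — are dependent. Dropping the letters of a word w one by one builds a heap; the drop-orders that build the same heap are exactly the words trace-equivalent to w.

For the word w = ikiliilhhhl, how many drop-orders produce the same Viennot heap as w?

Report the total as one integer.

0(i) covers ∅
1(k) covers ∅
2(i) covers 0:i
3(l) covers 1:k
4(i) covers 2:i
5(i) covers 4:i
6(l) covers 3:l
7(h) covers 5:i, 6:l
8(h) covers 7:h
9(h) covers 8:h
10(l) covers 9:h
floor of heap: 0:i, 1:k
completions by unplaced set U, small U first (add the entries for U minus each lowest piece of U):
  |U|=1: {10}:1
  |U|=2: {9,10}:1
  |U|=3: {8,9,10}:1
  |U|=4: {7,8,9,10}:1
  |U|=5: {5,7,8,9,10}:1  {6,7,8,9,10}:1
  |U|=6: {3,6,7,8,9,10}:1  {4,5,7,8,9,10}:1  {5,6,7,8,9,10}:2
  |U|=7: {1,3,6,7,8,9,10}:1  {2,4,5,7,8,9,10}:1  {3,5,6,7,8,9,10}:3  {4,5,6,7,8,9,10}:3
  |U|=8: {0,2,4,5,7,8,9,10}:1  {1,3,5,6,7,8,9,10}:4  {2,4,5,6,7,8,9,10}:4  {3,4,5,6,7,8,9,10}:6
  |U|=9: {0,2,4,5,6,7,8,9,10}:5  {1,3,4,5,6,7,8,9,10}:10  {2,3,4,5,6,7,8,9,10}:10
  start at 0(i): 20
  start at 1(k): 15
sum over floor = 35

35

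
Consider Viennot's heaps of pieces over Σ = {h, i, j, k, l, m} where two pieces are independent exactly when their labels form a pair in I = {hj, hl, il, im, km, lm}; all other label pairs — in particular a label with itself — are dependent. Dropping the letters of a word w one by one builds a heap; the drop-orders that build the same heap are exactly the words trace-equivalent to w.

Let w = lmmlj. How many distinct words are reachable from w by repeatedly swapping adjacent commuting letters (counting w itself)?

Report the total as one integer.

#0=l has no predecessor
#1=m has no predecessor
#2=m depends on [1:m]
#3=l depends on [0:l]
#4=j depends on [2:m, 3:l]
sources: [0:l, 1:m]
N(rest) = Σ N(rest − s) over sources s of rest; N(one piece) = 1:
  size 1 → [4]=1
  size 2 → [2,4]=1  [3,4]=1
  size 3 → [0,3,4]=1  [1,2,4]=1  [2,3,4]=2
  first=0(l) contributes 3
  first=1(m) contributes 3
|[w]| = 6

6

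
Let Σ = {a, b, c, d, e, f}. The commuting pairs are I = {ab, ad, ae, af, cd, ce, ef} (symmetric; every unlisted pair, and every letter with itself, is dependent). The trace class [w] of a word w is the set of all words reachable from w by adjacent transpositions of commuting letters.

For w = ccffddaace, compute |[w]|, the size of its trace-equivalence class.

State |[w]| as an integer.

52

0(c) covers ∅
1(c) covers 0:c
2(f) covers 1:c
3(f) covers 2:f
4(d) covers 3:f
5(d) covers 4:d
6(a) covers 1:c
7(a) covers 6:a
8(c) covers 3:f, 7:a
9(e) covers 5:d
floor of heap: 0:c
completions by unplaced set U, small U first (add the entries for U minus each lowest piece of U):
  |U|=1: {8}:1  {9}:1
  |U|=2: {5,9}:1  {7,8}:1  {8,9}:2
  |U|=3: {4,5,9}:1  {5,8,9}:3  {6,7,8}:1  {7,8,9}:3
  |U|=4: {4,5,8,9}:4  {5,7,8,9}:6  {6,7,8,9}:4
  |U|=5: {3,4,5,8,9}:4  {4,5,7,8,9}:10  {5,6,7,8,9}:10
  |U|=6: {2,3,4,5,8,9}:4  {3,4,5,7,8,9}:14  {4,5,6,7,8,9}:20
  |U|=7: {2,3,4,5,7,8,9}:18  {3,4,5,6,7,8,9}:34
  |U|=8: {2,3,4,5,6,7,8,9}:52
  start at 0(c): 52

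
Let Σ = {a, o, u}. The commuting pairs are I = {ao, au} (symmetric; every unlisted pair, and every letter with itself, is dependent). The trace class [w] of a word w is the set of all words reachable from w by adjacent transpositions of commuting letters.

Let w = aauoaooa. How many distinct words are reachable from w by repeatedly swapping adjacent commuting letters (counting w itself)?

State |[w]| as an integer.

70

0(a) covers ∅
1(a) covers 0:a
2(u) covers ∅
3(o) covers 2:u
4(a) covers 1:a
5(o) covers 3:o
6(o) covers 5:o
7(a) covers 4:a
floor of heap: 0:a, 2:u
completions by unplaced set U, small U first (add the entries for U minus each lowest piece of U):
  |U|=1: {6}:1  {7}:1
  |U|=2: {4,7}:1  {5,6}:1  {6,7}:2
  |U|=3: {1,4,7}:1  {3,5,6}:1  {4,6,7}:3  {5,6,7}:3
  |U|=4: {0,1,4,7}:1  {1,4,6,7}:4  {2,3,5,6}:1  {3,5,6,7}:4  {4,5,6,7}:6
  |U|=5: {0,1,4,6,7}:5  {1,4,5,6,7}:10  {2,3,5,6,7}:5  {3,4,5,6,7}:10
  |U|=6: {0,1,4,5,6,7}:15  {1,3,4,5,6,7}:20  {2,3,4,5,6,7}:15
  start at 0(a): 35
  start at 2(u): 35
sum over floor = 70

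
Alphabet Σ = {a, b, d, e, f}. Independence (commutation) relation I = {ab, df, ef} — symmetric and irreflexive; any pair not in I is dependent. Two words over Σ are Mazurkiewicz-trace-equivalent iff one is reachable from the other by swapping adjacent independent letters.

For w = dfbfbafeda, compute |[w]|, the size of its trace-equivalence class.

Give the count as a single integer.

12

drop 0:d onto floor
drop 1:f onto floor
drop 2:b onto {0:d, 1:f}
drop 3:f onto {2:b}
drop 4:b onto {3:f}
drop 5:a onto {3:f}
drop 6:f onto {4:b, 5:a}
drop 7:e onto {4:b, 5:a}
drop 8:d onto {7:e}
drop 9:a onto {6:f, 8:d}
ground layer = {0:d, 1:f}
drop-orders for the pieces not yet dropped (sum over which currently-grounded one goes next):
  1 to go: {9} 1
  2 to go: {6,9} 1  {8,9} 1
  3 to go: {6,8,9} 2  {7,8,9} 1
  4 to go: {6,7,8,9} 3
  5 to go: {4,6,7,8,9} 3  {5,6,7,8,9} 3
  6 to go: {4,5,6,7,8,9} 6
  7 to go: {3,4,5,6,7,8,9} 6
  8 to go: {2,3,4,5,6,7,8,9} 6
  if 0:d drops first: 6 orders
  if 1:f drops first: 6 orders
heap linearizations: 12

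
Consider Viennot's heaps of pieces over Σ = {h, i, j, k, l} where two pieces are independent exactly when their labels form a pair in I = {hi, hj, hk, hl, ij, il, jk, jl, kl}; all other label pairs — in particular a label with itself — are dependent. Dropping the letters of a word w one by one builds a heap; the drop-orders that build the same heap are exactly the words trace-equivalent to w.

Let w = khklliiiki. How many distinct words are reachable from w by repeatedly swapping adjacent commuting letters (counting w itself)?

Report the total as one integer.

360

drop 0:k onto floor
drop 1:h onto floor
drop 2:k onto {0:k}
drop 3:l onto floor
drop 4:l onto {3:l}
drop 5:i onto {2:k}
drop 6:i onto {5:i}
drop 7:i onto {6:i}
drop 8:k onto {7:i}
drop 9:i onto {8:k}
ground layer = {0:k, 1:h, 3:l}
drop-orders for the pieces not yet dropped (sum over which currently-grounded one goes next):
  1 to go: {1} 1  {4} 1  {9} 1
  2 to go: {1,4} 2  {1,9} 2  {3,4} 1  {4,9} 2  {8,9} 1
  3 to go: {1,3,4} 3  {1,4,9} 6  {1,8,9} 3  {3,4,9} 3  {4,8,9} 3  {7,8,9} 1
  4 to go: {1,3,4,9} 12  {1,4,8,9} 12  {1,7,8,9} 4  {3,4,8,9} 6  {4,7,8,9} 4  {6,7,8,9} 1
  5 to go: {1,3,4,8,9} 30  {1,4,7,8,9} 20  {1,6,7,8,9} 5  {3,4,7,8,9} 10  {4,6,7,8,9} 5  {5,6,7,8,9} 1
  6 to go: {1,3,4,7,8,9} 60  {1,4,6,7,8,9} 30  {1,5,6,7,8,9} 6  {2,5,6,7,8,9} 1  {3,4,6,7,8,9} 15  {4,5,6,7,8,9} 6
  7 to go: {0,2,5,6,7,8,9} 1  {1,2,5,6,7,8,9} 7  {1,3,4,6,7,8,9} 105  {1,4,5,6,7,8,9} 42  {2,4,5,6,7,8,9} 7  {3,4,5,6,7,8,9} 21
  8 to go: {0,1,2,5,6,7,8,9} 8  {0,2,4,5,6,7,8,9} 8  {1,2,4,5,6,7,8,9} 56  {1,3,4,5,6,7,8,9} 168  {2,3,4,5,6,7,8,9} 28
  if 0:k drops first: 252 orders
  if 1:h drops first: 36 orders
  if 3:l drops first: 72 orders
heap linearizations: 360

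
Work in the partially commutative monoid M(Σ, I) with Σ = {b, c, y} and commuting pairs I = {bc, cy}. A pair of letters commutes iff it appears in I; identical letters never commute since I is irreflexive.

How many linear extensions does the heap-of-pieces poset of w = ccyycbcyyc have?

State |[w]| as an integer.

0(c) covers ∅
1(c) covers 0:c
2(y) covers ∅
3(y) covers 2:y
4(c) covers 1:c
5(b) covers 3:y
6(c) covers 4:c
7(y) covers 5:b
8(y) covers 7:y
9(c) covers 6:c
floor of heap: 0:c, 2:y
completions by unplaced set U, small U first (add the entries for U minus each lowest piece of U):
  |U|=1: {8}:1  {9}:1
  |U|=2: {6,9}:1  {7,8}:1  {8,9}:2
  |U|=3: {4,6,9}:1  {5,7,8}:1  {6,8,9}:3  {7,8,9}:3
  |U|=4: {1,4,6,9}:1  {3,5,7,8}:1  {4,6,8,9}:4  {5,7,8,9}:4  {6,7,8,9}:6
  |U|=5: {0,1,4,6,9}:1  {1,4,6,8,9}:5  {2,3,5,7,8}:1  {3,5,7,8,9}:5  {4,6,7,8,9}:10  {5,6,7,8,9}:10
  |U|=6: {0,1,4,6,8,9}:6  {1,4,6,7,8,9}:15  {2,3,5,7,8,9}:6  {3,5,6,7,8,9}:15  {4,5,6,7,8,9}:20
  |U|=7: {0,1,4,6,7,8,9}:21  {1,4,5,6,7,8,9}:35  {2,3,5,6,7,8,9}:21  {3,4,5,6,7,8,9}:35
  |U|=8: {0,1,4,5,6,7,8,9}:56  {1,3,4,5,6,7,8,9}:70  {2,3,4,5,6,7,8,9}:56
  start at 0(c): 126
  start at 2(y): 126
sum over floor = 252

252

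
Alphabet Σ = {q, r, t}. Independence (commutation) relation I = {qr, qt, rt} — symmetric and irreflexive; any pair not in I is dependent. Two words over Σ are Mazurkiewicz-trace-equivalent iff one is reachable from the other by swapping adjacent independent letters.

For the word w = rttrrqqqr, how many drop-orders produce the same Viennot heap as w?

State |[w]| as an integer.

0(r) covers ∅
1(t) covers ∅
2(t) covers 1:t
3(r) covers 0:r
4(r) covers 3:r
5(q) covers ∅
6(q) covers 5:q
7(q) covers 6:q
8(r) covers 4:r
floor of heap: 0:r, 1:t, 5:q
completions by unplaced set U, small U first (add the entries for U minus each lowest piece of U):
  |U|=1: {2}:1  {7}:1  {8}:1
  |U|=2: {1,2}:1  {2,7}:2  {2,8}:2  {4,8}:1  {6,7}:1  {7,8}:2
  |U|=3: {1,2,7}:3  {1,2,8}:3  {2,4,8}:3  {2,6,7}:3  {2,7,8}:6  {3,4,8}:1  {4,7,8}:3  {5,6,7}:1  {6,7,8}:3
  |U|=4: {0,3,4,8}:1  {1,2,4,8}:6  {1,2,6,7}:6  {1,2,7,8}:12  {2,3,4,8}:4  {2,4,7,8}:12  {2,5,6,7}:4  {2,6,7,8}:12  {3,4,7,8}:4  {4,6,7,8}:6  {5,6,7,8}:4
  |U|=5: {0,2,3,4,8}:5  {0,3,4,7,8}:5  {1,2,3,4,8}:10  {1,2,4,7,8}:30  {1,2,5,6,7}:10  {1,2,6,7,8}:30  {2,3,4,7,8}:20  {2,4,6,7,8}:30  {2,5,6,7,8}:20  {3,4,6,7,8}:10  {4,5,6,7,8}:10
  |U|=6: {0,1,2,3,4,8}:15  {0,2,3,4,7,8}:30  {0,3,4,6,7,8}:15  {1,2,3,4,7,8}:60  {1,2,4,6,7,8}:90  {1,2,5,6,7,8}:60  {2,3,4,6,7,8}:60  {2,4,5,6,7,8}:60  {3,4,5,6,7,8}:20
  |U|=7: {0,1,2,3,4,7,8}:105  {0,2,3,4,6,7,8}:105  {0,3,4,5,6,7,8}:35  {1,2,3,4,6,7,8}:210  {1,2,4,5,6,7,8}:210  {2,3,4,5,6,7,8}:140
  start at 0(r): 560
  start at 1(t): 280
  start at 5(q): 420
sum over floor = 1260

1260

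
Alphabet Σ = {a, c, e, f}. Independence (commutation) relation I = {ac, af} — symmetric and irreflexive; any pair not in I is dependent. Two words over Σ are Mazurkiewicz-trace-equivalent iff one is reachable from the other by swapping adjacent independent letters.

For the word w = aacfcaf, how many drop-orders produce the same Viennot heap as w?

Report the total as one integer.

35

#0=a has no predecessor
#1=a depends on [0:a]
#2=c has no predecessor
#3=f depends on [2:c]
#4=c depends on [3:f]
#5=a depends on [1:a]
#6=f depends on [4:c]
sources: [0:a, 2:c]
N(rest) = Σ N(rest − s) over sources s of rest; N(one piece) = 1:
  size 1 → [5]=1  [6]=1
  size 2 → [1,5]=1  [4,6]=1  [5,6]=2
  size 3 → [0,1,5]=1  [1,5,6]=3  [3,4,6]=1  [4,5,6]=3
  size 4 → [0,1,5,6]=4  [1,4,5,6]=6  [2,3,4,6]=1  [3,4,5,6]=4
  size 5 → [0,1,4,5,6]=10  [1,3,4,5,6]=10  [2,3,4,5,6]=5
  first=0(a) contributes 15
  first=2(c) contributes 20
|[w]| = 35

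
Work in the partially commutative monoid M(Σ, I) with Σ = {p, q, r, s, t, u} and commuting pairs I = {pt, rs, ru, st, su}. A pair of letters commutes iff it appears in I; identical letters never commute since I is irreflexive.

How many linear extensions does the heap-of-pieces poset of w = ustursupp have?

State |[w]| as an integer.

#0=u has no predecessor
#1=s has no predecessor
#2=t depends on [0:u]
#3=u depends on [2:t]
#4=r depends on [2:t]
#5=s depends on [1:s]
#6=u depends on [3:u]
#7=p depends on [4:r, 5:s, 6:u]
#8=p depends on [7:p]
sources: [0:u, 1:s]
N(rest) = Σ N(rest − s) over sources s of rest; N(one piece) = 1:
  size 1 → [8]=1
  size 2 → [7,8]=1
  size 3 → [4,7,8]=1  [5,7,8]=1  [6,7,8]=1
  size 4 → [1,5,7,8]=1  [3,6,7,8]=1  [4,5,7,8]=2  [4,6,7,8]=2  [5,6,7,8]=2
  size 5 → [1,4,5,7,8]=3  [1,5,6,7,8]=3  [3,4,6,7,8]=3  [3,5,6,7,8]=3  [4,5,6,7,8]=6
  size 6 → [1,3,5,6,7,8]=6  [1,4,5,6,7,8]=12  [2,3,4,6,7,8]=3  [3,4,5,6,7,8]=12
  size 7 → [0,2,3,4,6,7,8]=3  [1,3,4,5,6,7,8]=30  [2,3,4,5,6,7,8]=15
  first=0(u) contributes 45
  first=1(s) contributes 18
|[w]| = 63

63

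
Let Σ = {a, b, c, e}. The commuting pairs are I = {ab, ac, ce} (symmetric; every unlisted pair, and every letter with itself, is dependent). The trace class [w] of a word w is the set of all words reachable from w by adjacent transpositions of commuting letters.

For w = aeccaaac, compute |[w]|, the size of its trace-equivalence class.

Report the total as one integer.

56

0(a) covers ∅
1(e) covers 0:a
2(c) covers ∅
3(c) covers 2:c
4(a) covers 1:e
5(a) covers 4:a
6(a) covers 5:a
7(c) covers 3:c
floor of heap: 0:a, 2:c
completions by unplaced set U, small U first (add the entries for U minus each lowest piece of U):
  |U|=1: {6}:1  {7}:1
  |U|=2: {3,7}:1  {5,6}:1  {6,7}:2
  |U|=3: {2,3,7}:1  {3,6,7}:3  {4,5,6}:1  {5,6,7}:3
  |U|=4: {1,4,5,6}:1  {2,3,6,7}:4  {3,5,6,7}:6  {4,5,6,7}:4
  |U|=5: {0,1,4,5,6}:1  {1,4,5,6,7}:5  {2,3,5,6,7}:10  {3,4,5,6,7}:10
  |U|=6: {0,1,4,5,6,7}:6  {1,3,4,5,6,7}:15  {2,3,4,5,6,7}:20
  start at 0(a): 35
  start at 2(c): 21
sum over floor = 56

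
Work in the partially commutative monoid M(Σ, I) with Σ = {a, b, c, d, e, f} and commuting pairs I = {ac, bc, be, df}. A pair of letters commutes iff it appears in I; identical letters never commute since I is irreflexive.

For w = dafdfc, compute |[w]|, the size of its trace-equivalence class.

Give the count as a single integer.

3

piece 0:d — minimal
piece 1:a rests on {0:d}
piece 2:f rests on {1:a}
piece 3:d rests on {1:a}
piece 4:f rests on {2:f}
piece 5:c rests on {3:d, 4:f}
minimal pieces: {0:d}
ways to finish when only these pieces remain (= sum over removing one remaining piece with nothing left below it):
  1 left: {5}→1
  2 left: {3,5}→1  {4,5}→1
  3 left: {2,4,5}→1  {3,4,5}→2
  4 left: {2,3,4,5}→3
  placing 0:d first → 3 extensions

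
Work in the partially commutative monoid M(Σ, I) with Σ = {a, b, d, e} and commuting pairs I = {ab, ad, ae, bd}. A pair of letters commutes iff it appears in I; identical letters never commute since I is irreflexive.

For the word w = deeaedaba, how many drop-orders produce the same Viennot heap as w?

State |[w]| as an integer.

168

#0=d has no predecessor
#1=e depends on [0:d]
#2=e depends on [1:e]
#3=a has no predecessor
#4=e depends on [2:e]
#5=d depends on [4:e]
#6=a depends on [3:a]
#7=b depends on [4:e]
#8=a depends on [6:a]
sources: [0:d, 3:a]
N(rest) = Σ N(rest − s) over sources s of rest; N(one piece) = 1:
  size 1 → [5]=1  [7]=1  [8]=1
  size 2 → [5,7]=2  [5,8]=2  [6,8]=1  [7,8]=2
  size 3 → [3,6,8]=1  [4,5,7]=2  [5,6,8]=3  [5,7,8]=6  [6,7,8]=3
  size 4 → [2,4,5,7]=2  [3,5,6,8]=4  [3,6,7,8]=4  [4,5,7,8]=8  [5,6,7,8]=12
  size 5 → [1,2,4,5,7]=2  [2,4,5,7,8]=10  [3,5,6,7,8]=20  [4,5,6,7,8]=20
  size 6 → [0,1,2,4,5,7]=2  [1,2,4,5,7,8]=12  [2,4,5,6,7,8]=30  [3,4,5,6,7,8]=40
  size 7 → [0,1,2,4,5,7,8]=14  [1,2,4,5,6,7,8]=42  [2,3,4,5,6,7,8]=70
  first=0(d) contributes 112
  first=3(a) contributes 56
|[w]| = 168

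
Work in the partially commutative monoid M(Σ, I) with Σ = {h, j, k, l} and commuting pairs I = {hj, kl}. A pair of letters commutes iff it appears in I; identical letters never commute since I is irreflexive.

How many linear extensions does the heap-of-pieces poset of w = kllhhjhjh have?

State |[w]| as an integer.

45

piece 0:k — minimal
piece 1:l — minimal
piece 2:l rests on {1:l}
piece 3:h rests on {0:k, 2:l}
piece 4:h rests on {3:h}
piece 5:j rests on {0:k, 2:l}
piece 6:h rests on {4:h}
piece 7:j rests on {5:j}
piece 8:h rests on {6:h}
minimal pieces: {0:k, 1:l}
ways to finish when only these pieces remain (= sum over removing one remaining piece with nothing left below it):
  1 left: {7}→1  {8}→1
  2 left: {5,7}→1  {6,8}→1  {7,8}→2
  3 left: {4,6,8}→1  {5,7,8}→3  {6,7,8}→3
  4 left: {3,4,6,8}→1  {4,6,7,8}→4  {5,6,7,8}→6
  5 left: {3,4,6,7,8}→5  {4,5,6,7,8}→10
  6 left: {3,4,5,6,7,8}→15
  7 left: {0,3,4,5,6,7,8}→15  {2,3,4,5,6,7,8}→15
  placing 0:k first → 15 extensions
  placing 1:l first → 30 extensions
total linear extensions = 45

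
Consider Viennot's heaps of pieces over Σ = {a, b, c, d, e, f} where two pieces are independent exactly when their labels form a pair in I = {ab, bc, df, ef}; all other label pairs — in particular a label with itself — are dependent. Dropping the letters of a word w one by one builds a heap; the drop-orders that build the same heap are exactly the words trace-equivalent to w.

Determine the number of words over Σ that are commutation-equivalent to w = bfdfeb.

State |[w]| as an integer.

6

#0=b has no predecessor
#1=f depends on [0:b]
#2=d depends on [0:b]
#3=f depends on [1:f]
#4=e depends on [2:d]
#5=b depends on [3:f, 4:e]
sources: [0:b]
N(rest) = Σ N(rest − s) over sources s of rest; N(one piece) = 1:
  size 1 → [5]=1
  size 2 → [3,5]=1  [4,5]=1
  size 3 → [1,3,5]=1  [2,4,5]=1  [3,4,5]=2
  size 4 → [1,3,4,5]=3  [2,3,4,5]=3
  first=0(b) contributes 6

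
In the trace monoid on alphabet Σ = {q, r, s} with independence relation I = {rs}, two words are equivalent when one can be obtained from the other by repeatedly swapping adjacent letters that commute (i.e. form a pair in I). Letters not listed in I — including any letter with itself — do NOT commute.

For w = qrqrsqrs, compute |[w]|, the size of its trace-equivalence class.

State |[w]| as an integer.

4

#0=q has no predecessor
#1=r depends on [0:q]
#2=q depends on [1:r]
#3=r depends on [2:q]
#4=s depends on [2:q]
#5=q depends on [3:r, 4:s]
#6=r depends on [5:q]
#7=s depends on [5:q]
sources: [0:q]
N(rest) = Σ N(rest − s) over sources s of rest; N(one piece) = 1:
  size 1 → [6]=1  [7]=1
  size 2 → [6,7]=2
  size 3 → [5,6,7]=2
  size 4 → [3,5,6,7]=2  [4,5,6,7]=2
  size 5 → [3,4,5,6,7]=4
  size 6 → [2,3,4,5,6,7]=4
  first=0(q) contributes 4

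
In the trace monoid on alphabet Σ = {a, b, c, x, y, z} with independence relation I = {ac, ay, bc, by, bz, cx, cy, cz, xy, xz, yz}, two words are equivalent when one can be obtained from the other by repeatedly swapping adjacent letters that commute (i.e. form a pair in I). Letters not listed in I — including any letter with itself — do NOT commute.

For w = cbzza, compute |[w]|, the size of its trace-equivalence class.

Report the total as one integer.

15

0(c) covers ∅
1(b) covers ∅
2(z) covers ∅
3(z) covers 2:z
4(a) covers 1:b, 3:z
floor of heap: 0:c, 1:b, 2:z
completions by unplaced set U, small U first (add the entries for U minus each lowest piece of U):
  |U|=1: {0}:1  {4}:1
  |U|=2: {0,4}:2  {1,4}:1  {3,4}:1
  |U|=3: {0,1,4}:3  {0,3,4}:3  {1,3,4}:2  {2,3,4}:1
  start at 0(c): 3
  start at 1(b): 4
  start at 2(z): 8
sum over floor = 15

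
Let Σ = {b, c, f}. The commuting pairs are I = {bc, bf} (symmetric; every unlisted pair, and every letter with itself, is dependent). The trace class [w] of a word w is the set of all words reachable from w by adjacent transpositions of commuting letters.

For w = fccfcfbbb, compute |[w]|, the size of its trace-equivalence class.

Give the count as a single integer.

84

piece 0:f — minimal
piece 1:c rests on {0:f}
piece 2:c rests on {1:c}
piece 3:f rests on {2:c}
piece 4:c rests on {3:f}
piece 5:f rests on {4:c}
piece 6:b — minimal
piece 7:b rests on {6:b}
piece 8:b rests on {7:b}
minimal pieces: {0:f, 6:b}
ways to finish when only these pieces remain (= sum over removing one remaining piece with nothing left below it):
  1 left: {5}→1  {8}→1
  2 left: {4,5}→1  {5,8}→2  {7,8}→1
  3 left: {3,4,5}→1  {4,5,8}→3  {5,7,8}→3  {6,7,8}→1
  4 left: {2,3,4,5}→1  {3,4,5,8}→4  {4,5,7,8}→6  {5,6,7,8}→4
  5 left: {1,2,3,4,5}→1  {2,3,4,5,8}→5  {3,4,5,7,8}→10  {4,5,6,7,8}→10
  6 left: {0,1,2,3,4,5}→1  {1,2,3,4,5,8}→6  {2,3,4,5,7,8}→15  {3,4,5,6,7,8}→20
  7 left: {0,1,2,3,4,5,8}→7  {1,2,3,4,5,7,8}→21  {2,3,4,5,6,7,8}→35
  placing 0:f first → 56 extensions
  placing 6:b first → 28 extensions
total linear extensions = 84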